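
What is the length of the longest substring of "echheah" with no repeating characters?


Input: "echheah"
Sliding window (track last position of each char):
  Position 0 ('e'): window [0,0] length 1 -- new best
  Position 1 ('c'): window [0,1] length 2 -- new best
  Position 2 ('h'): window [0,2] length 3 -- new best
  Position 3 ('h'): repeat (last at 2), move window start to 3
  Position 3 ('h'): window [3,3] length 1
  Position 4 ('e'): window [3,4] length 2
  Position 5 ('a'): window [3,5] length 3
  Position 6 ('h'): repeat (last at 3), move window start to 4
  Position 6 ('h'): window [4,6] length 3
Longest substring with no repeats: "ech" with length 3

3


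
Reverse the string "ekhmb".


Input: ekhmb
Reading characters right to left:
  Position 4: 'b'
  Position 3: 'm'
  Position 2: 'h'
  Position 1: 'k'
  Position 0: 'e'
Reversed: bmhke

bmhke


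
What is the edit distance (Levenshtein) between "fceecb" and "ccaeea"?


Computing edit distance: "fceecb" -> "ccaeea"
DP table:
           c    c    a    e    e    a
      0    1    2    3    4    5    6
  f   1    1    2    3    4    5    6
  c   2    1    1    2    3    4    5
  e   3    2    2    2    2    3    4
  e   4    3    3    3    2    2    3
  c   5    4    3    4    3    3    3
  b   6    5    4    4    4    4    4
Edit distance = dp[6][6] = 4

4


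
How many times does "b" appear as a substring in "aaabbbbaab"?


Searching for "b" in "aaabbbbaab"
Scanning each position:
  Position 0: "a" => no
  Position 1: "a" => no
  Position 2: "a" => no
  Position 3: "b" => MATCH
  Position 4: "b" => MATCH
  Position 5: "b" => MATCH
  Position 6: "b" => MATCH
  Position 7: "a" => no
  Position 8: "a" => no
  Position 9: "b" => MATCH
Total occurrences: 5

5


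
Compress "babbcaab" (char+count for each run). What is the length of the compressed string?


Input: babbcaab
Runs:
  'b' x 1 => "b1"
  'a' x 1 => "a1"
  'b' x 2 => "b2"
  'c' x 1 => "c1"
  'a' x 2 => "a2"
  'b' x 1 => "b1"
Compressed: "b1a1b2c1a2b1"
Compressed length: 12

12


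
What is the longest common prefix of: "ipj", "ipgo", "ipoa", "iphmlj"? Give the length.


Words: ipj, ipgo, ipoa, iphmlj
  Position 0: all 'i' => match
  Position 1: all 'p' => match
  Position 2: ('j', 'g', 'o', 'h') => mismatch, stop
LCP = "ip" (length 2)

2


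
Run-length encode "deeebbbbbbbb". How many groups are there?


Input: deeebbbbbbbb
Scanning for consecutive runs:
  Group 1: 'd' x 1 (positions 0-0)
  Group 2: 'e' x 3 (positions 1-3)
  Group 3: 'b' x 8 (positions 4-11)
Total groups: 3

3


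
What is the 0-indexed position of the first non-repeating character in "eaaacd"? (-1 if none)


Input: eaaacd
Character frequencies:
  'a': 3
  'c': 1
  'd': 1
  'e': 1
Scanning left to right for freq == 1:
  Position 0 ('e'): unique! => answer = 0

0


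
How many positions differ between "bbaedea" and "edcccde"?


Comparing "bbaedea" and "edcccde" position by position:
  Position 0: 'b' vs 'e' => DIFFER
  Position 1: 'b' vs 'd' => DIFFER
  Position 2: 'a' vs 'c' => DIFFER
  Position 3: 'e' vs 'c' => DIFFER
  Position 4: 'd' vs 'c' => DIFFER
  Position 5: 'e' vs 'd' => DIFFER
  Position 6: 'a' vs 'e' => DIFFER
Positions that differ: 7

7


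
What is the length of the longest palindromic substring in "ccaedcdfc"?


Input: "ccaedcdfc"
Checking substrings for palindromes:
  [4:7] "dcd" (len 3) => palindrome
  [0:2] "cc" (len 2) => palindrome
Longest palindromic substring: "dcd" with length 3

3


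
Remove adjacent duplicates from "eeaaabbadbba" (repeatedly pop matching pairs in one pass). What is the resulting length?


Input: eeaaabbadbba
Stack-based adjacent duplicate removal:
  Read 'e': push. Stack: e
  Read 'e': matches stack top 'e' => pop. Stack: (empty)
  Read 'a': push. Stack: a
  Read 'a': matches stack top 'a' => pop. Stack: (empty)
  Read 'a': push. Stack: a
  Read 'b': push. Stack: ab
  Read 'b': matches stack top 'b' => pop. Stack: a
  Read 'a': matches stack top 'a' => pop. Stack: (empty)
  Read 'd': push. Stack: d
  Read 'b': push. Stack: db
  Read 'b': matches stack top 'b' => pop. Stack: d
  Read 'a': push. Stack: da
Final stack: "da" (length 2)

2


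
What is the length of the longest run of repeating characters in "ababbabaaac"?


Input: "ababbabaaac"
Scanning for longest run:
  Position 1 ('b'): new char, reset run to 1
  Position 2 ('a'): new char, reset run to 1
  Position 3 ('b'): new char, reset run to 1
  Position 4 ('b'): continues run of 'b', length=2
  Position 5 ('a'): new char, reset run to 1
  Position 6 ('b'): new char, reset run to 1
  Position 7 ('a'): new char, reset run to 1
  Position 8 ('a'): continues run of 'a', length=2
  Position 9 ('a'): continues run of 'a', length=3
  Position 10 ('c'): new char, reset run to 1
Longest run: 'a' with length 3

3


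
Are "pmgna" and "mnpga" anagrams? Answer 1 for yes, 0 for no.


Strings: "pmgna", "mnpga"
Sorted first:  agmnp
Sorted second: agmnp
Sorted forms match => anagrams

1


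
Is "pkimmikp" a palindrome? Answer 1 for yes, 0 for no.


Input: pkimmikp
Reversed: pkimmikp
  Compare pos 0 ('p') with pos 7 ('p'): match
  Compare pos 1 ('k') with pos 6 ('k'): match
  Compare pos 2 ('i') with pos 5 ('i'): match
  Compare pos 3 ('m') with pos 4 ('m'): match
Result: palindrome

1


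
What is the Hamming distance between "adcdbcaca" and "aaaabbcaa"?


Comparing "adcdbcaca" and "aaaabbcaa" position by position:
  Position 0: 'a' vs 'a' => same
  Position 1: 'd' vs 'a' => differ
  Position 2: 'c' vs 'a' => differ
  Position 3: 'd' vs 'a' => differ
  Position 4: 'b' vs 'b' => same
  Position 5: 'c' vs 'b' => differ
  Position 6: 'a' vs 'c' => differ
  Position 7: 'c' vs 'a' => differ
  Position 8: 'a' vs 'a' => same
Total differences (Hamming distance): 6

6


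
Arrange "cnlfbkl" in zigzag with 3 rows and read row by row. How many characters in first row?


Zigzag "cnlfbkl" into 3 rows:
Placing characters:
  'c' => row 0
  'n' => row 1
  'l' => row 2
  'f' => row 1
  'b' => row 0
  'k' => row 1
  'l' => row 2
Rows:
  Row 0: "cb"
  Row 1: "nfk"
  Row 2: "ll"
First row length: 2

2


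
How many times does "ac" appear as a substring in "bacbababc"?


Searching for "ac" in "bacbababc"
Scanning each position:
  Position 0: "ba" => no
  Position 1: "ac" => MATCH
  Position 2: "cb" => no
  Position 3: "ba" => no
  Position 4: "ab" => no
  Position 5: "ba" => no
  Position 6: "ab" => no
  Position 7: "bc" => no
Total occurrences: 1

1


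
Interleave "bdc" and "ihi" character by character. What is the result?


Interleaving "bdc" and "ihi":
  Position 0: 'b' from first, 'i' from second => "bi"
  Position 1: 'd' from first, 'h' from second => "dh"
  Position 2: 'c' from first, 'i' from second => "ci"
Result: bidhci

bidhci


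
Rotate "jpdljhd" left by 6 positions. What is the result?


Input: "jpdljhd", rotate left by 6
First 6 characters: "jpdljh"
Remaining characters: "d"
Concatenate remaining + first: "d" + "jpdljh" = "djpdljh"

djpdljh


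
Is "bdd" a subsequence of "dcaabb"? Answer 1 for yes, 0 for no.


Check if "bdd" is a subsequence of "dcaabb"
Greedy scan:
  Position 0 ('d'): no match needed
  Position 1 ('c'): no match needed
  Position 2 ('a'): no match needed
  Position 3 ('a'): no match needed
  Position 4 ('b'): matches sub[0] = 'b'
  Position 5 ('b'): no match needed
Only matched 1/3 characters => not a subsequence

0


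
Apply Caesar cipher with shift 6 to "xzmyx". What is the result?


Caesar cipher: shift "xzmyx" by 6
  'x' (pos 23) + 6 = pos 3 = 'd'
  'z' (pos 25) + 6 = pos 5 = 'f'
  'm' (pos 12) + 6 = pos 18 = 's'
  'y' (pos 24) + 6 = pos 4 = 'e'
  'x' (pos 23) + 6 = pos 3 = 'd'
Result: dfsed

dfsed


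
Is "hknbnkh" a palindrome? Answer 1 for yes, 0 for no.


Input: hknbnkh
Reversed: hknbnkh
  Compare pos 0 ('h') with pos 6 ('h'): match
  Compare pos 1 ('k') with pos 5 ('k'): match
  Compare pos 2 ('n') with pos 4 ('n'): match
Result: palindrome

1


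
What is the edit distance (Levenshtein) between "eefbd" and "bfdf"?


Computing edit distance: "eefbd" -> "bfdf"
DP table:
           b    f    d    f
      0    1    2    3    4
  e   1    1    2    3    4
  e   2    2    2    3    4
  f   3    3    2    3    3
  b   4    3    3    3    4
  d   5    4    4    3    4
Edit distance = dp[5][4] = 4

4


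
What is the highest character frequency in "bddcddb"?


Input: bddcddb
Character counts:
  'b': 2
  'c': 1
  'd': 4
Maximum frequency: 4

4


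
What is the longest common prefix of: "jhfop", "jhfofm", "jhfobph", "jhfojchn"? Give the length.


Words: jhfop, jhfofm, jhfobph, jhfojchn
  Position 0: all 'j' => match
  Position 1: all 'h' => match
  Position 2: all 'f' => match
  Position 3: all 'o' => match
  Position 4: ('p', 'f', 'b', 'j') => mismatch, stop
LCP = "jhfo" (length 4)

4


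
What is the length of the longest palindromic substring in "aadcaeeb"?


Input: "aadcaeeb"
Checking substrings for palindromes:
  [0:2] "aa" (len 2) => palindrome
  [5:7] "ee" (len 2) => palindrome
Longest palindromic substring: "aa" with length 2

2


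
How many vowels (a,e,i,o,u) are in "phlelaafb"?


Input: phlelaafb
Checking each character:
  'p' at position 0: consonant
  'h' at position 1: consonant
  'l' at position 2: consonant
  'e' at position 3: vowel (running total: 1)
  'l' at position 4: consonant
  'a' at position 5: vowel (running total: 2)
  'a' at position 6: vowel (running total: 3)
  'f' at position 7: consonant
  'b' at position 8: consonant
Total vowels: 3

3


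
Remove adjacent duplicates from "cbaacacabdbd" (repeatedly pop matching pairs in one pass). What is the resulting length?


Input: cbaacacabdbd
Stack-based adjacent duplicate removal:
  Read 'c': push. Stack: c
  Read 'b': push. Stack: cb
  Read 'a': push. Stack: cba
  Read 'a': matches stack top 'a' => pop. Stack: cb
  Read 'c': push. Stack: cbc
  Read 'a': push. Stack: cbca
  Read 'c': push. Stack: cbcac
  Read 'a': push. Stack: cbcaca
  Read 'b': push. Stack: cbcacab
  Read 'd': push. Stack: cbcacabd
  Read 'b': push. Stack: cbcacabdb
  Read 'd': push. Stack: cbcacabdbd
Final stack: "cbcacabdbd" (length 10)

10


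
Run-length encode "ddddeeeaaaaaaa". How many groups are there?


Input: ddddeeeaaaaaaa
Scanning for consecutive runs:
  Group 1: 'd' x 4 (positions 0-3)
  Group 2: 'e' x 3 (positions 4-6)
  Group 3: 'a' x 7 (positions 7-13)
Total groups: 3

3


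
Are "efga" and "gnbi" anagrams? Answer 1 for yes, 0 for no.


Strings: "efga", "gnbi"
Sorted first:  aefg
Sorted second: bgin
Differ at position 0: 'a' vs 'b' => not anagrams

0


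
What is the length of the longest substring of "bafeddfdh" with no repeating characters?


Input: "bafeddfdh"
Sliding window (track last position of each char):
  Position 0 ('b'): window [0,0] length 1 -- new best
  Position 1 ('a'): window [0,1] length 2 -- new best
  Position 2 ('f'): window [0,2] length 3 -- new best
  Position 3 ('e'): window [0,3] length 4 -- new best
  Position 4 ('d'): window [0,4] length 5 -- new best
  Position 5 ('d'): repeat (last at 4), move window start to 5
  Position 5 ('d'): window [5,5] length 1
  Position 6 ('f'): window [5,6] length 2
  Position 7 ('d'): repeat (last at 5), move window start to 6
  Position 7 ('d'): window [6,7] length 2
  Position 8 ('h'): window [6,8] length 3
Longest substring with no repeats: "bafed" with length 5

5


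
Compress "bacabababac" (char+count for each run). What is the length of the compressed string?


Input: bacabababac
Runs:
  'b' x 1 => "b1"
  'a' x 1 => "a1"
  'c' x 1 => "c1"
  'a' x 1 => "a1"
  'b' x 1 => "b1"
  'a' x 1 => "a1"
  'b' x 1 => "b1"
  'a' x 1 => "a1"
  'b' x 1 => "b1"
  'a' x 1 => "a1"
  'c' x 1 => "c1"
Compressed: "b1a1c1a1b1a1b1a1b1a1c1"
Compressed length: 22

22


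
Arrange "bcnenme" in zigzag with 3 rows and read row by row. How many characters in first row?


Zigzag "bcnenme" into 3 rows:
Placing characters:
  'b' => row 0
  'c' => row 1
  'n' => row 2
  'e' => row 1
  'n' => row 0
  'm' => row 1
  'e' => row 2
Rows:
  Row 0: "bn"
  Row 1: "cem"
  Row 2: "ne"
First row length: 2

2


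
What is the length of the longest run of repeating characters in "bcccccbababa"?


Input: "bcccccbababa"
Scanning for longest run:
  Position 1 ('c'): new char, reset run to 1
  Position 2 ('c'): continues run of 'c', length=2
  Position 3 ('c'): continues run of 'c', length=3
  Position 4 ('c'): continues run of 'c', length=4
  Position 5 ('c'): continues run of 'c', length=5
  Position 6 ('b'): new char, reset run to 1
  Position 7 ('a'): new char, reset run to 1
  Position 8 ('b'): new char, reset run to 1
  Position 9 ('a'): new char, reset run to 1
  Position 10 ('b'): new char, reset run to 1
  Position 11 ('a'): new char, reset run to 1
Longest run: 'c' with length 5

5


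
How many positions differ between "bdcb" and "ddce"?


Comparing "bdcb" and "ddce" position by position:
  Position 0: 'b' vs 'd' => DIFFER
  Position 1: 'd' vs 'd' => same
  Position 2: 'c' vs 'c' => same
  Position 3: 'b' vs 'e' => DIFFER
Positions that differ: 2

2


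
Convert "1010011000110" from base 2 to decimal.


Input: "1010011000110" in base 2
Positional expansion:
  Digit '1' (value 1) x 2^12 = 4096
  Digit '0' (value 0) x 2^11 = 0
  Digit '1' (value 1) x 2^10 = 1024
  Digit '0' (value 0) x 2^9 = 0
  Digit '0' (value 0) x 2^8 = 0
  Digit '1' (value 1) x 2^7 = 128
  Digit '1' (value 1) x 2^6 = 64
  Digit '0' (value 0) x 2^5 = 0
  Digit '0' (value 0) x 2^4 = 0
  Digit '0' (value 0) x 2^3 = 0
  Digit '1' (value 1) x 2^2 = 4
  Digit '1' (value 1) x 2^1 = 2
  Digit '0' (value 0) x 2^0 = 0
Sum = 5318

5318


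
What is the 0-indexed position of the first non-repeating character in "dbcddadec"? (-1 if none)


Input: dbcddadec
Character frequencies:
  'a': 1
  'b': 1
  'c': 2
  'd': 4
  'e': 1
Scanning left to right for freq == 1:
  Position 0 ('d'): freq=4, skip
  Position 1 ('b'): unique! => answer = 1

1


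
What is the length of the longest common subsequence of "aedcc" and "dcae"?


LCS of "aedcc" and "dcae"
DP table:
           d    c    a    e
      0    0    0    0    0
  a   0    0    0    1    1
  e   0    0    0    1    2
  d   0    1    1    1    2
  c   0    1    2    2    2
  c   0    1    2    2    2
LCS length = dp[5][4] = 2

2


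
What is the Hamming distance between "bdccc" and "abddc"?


Comparing "bdccc" and "abddc" position by position:
  Position 0: 'b' vs 'a' => differ
  Position 1: 'd' vs 'b' => differ
  Position 2: 'c' vs 'd' => differ
  Position 3: 'c' vs 'd' => differ
  Position 4: 'c' vs 'c' => same
Total differences (Hamming distance): 4

4


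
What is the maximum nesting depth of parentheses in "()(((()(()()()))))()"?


Input: "()(((()(()()()))))()"
Tracking depth:
  Position 0 '(': depth becomes 1
  Position 1 ')': depth becomes 0
  Position 2 '(': depth becomes 1
  Position 3 '(': depth becomes 2
  Position 4 '(': depth becomes 3
  Position 5 '(': depth becomes 4
  Position 6 ')': depth becomes 3
  Position 7 '(': depth becomes 4
  Position 8 '(': depth becomes 5
  Position 9 ')': depth becomes 4
  Position 10 '(': depth becomes 5
  Position 11 ')': depth becomes 4
  Position 12 '(': depth becomes 5
  Position 13 ')': depth becomes 4
  Position 14 ')': depth becomes 3
  Position 15 ')': depth becomes 2
  Position 16 ')': depth becomes 1
  Position 17 ')': depth becomes 0
  Position 18 '(': depth becomes 1
  Position 19 ')': depth becomes 0
Maximum depth reached: 5

5


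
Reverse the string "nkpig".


Input: nkpig
Reading characters right to left:
  Position 4: 'g'
  Position 3: 'i'
  Position 2: 'p'
  Position 1: 'k'
  Position 0: 'n'
Reversed: gipkn

gipkn


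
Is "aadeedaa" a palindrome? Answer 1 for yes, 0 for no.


Input: aadeedaa
Reversed: aadeedaa
  Compare pos 0 ('a') with pos 7 ('a'): match
  Compare pos 1 ('a') with pos 6 ('a'): match
  Compare pos 2 ('d') with pos 5 ('d'): match
  Compare pos 3 ('e') with pos 4 ('e'): match
Result: palindrome

1


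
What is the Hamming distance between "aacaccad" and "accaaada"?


Comparing "aacaccad" and "accaaada" position by position:
  Position 0: 'a' vs 'a' => same
  Position 1: 'a' vs 'c' => differ
  Position 2: 'c' vs 'c' => same
  Position 3: 'a' vs 'a' => same
  Position 4: 'c' vs 'a' => differ
  Position 5: 'c' vs 'a' => differ
  Position 6: 'a' vs 'd' => differ
  Position 7: 'd' vs 'a' => differ
Total differences (Hamming distance): 5

5


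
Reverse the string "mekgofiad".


Input: mekgofiad
Reading characters right to left:
  Position 8: 'd'
  Position 7: 'a'
  Position 6: 'i'
  Position 5: 'f'
  Position 4: 'o'
  Position 3: 'g'
  Position 2: 'k'
  Position 1: 'e'
  Position 0: 'm'
Reversed: daifogkem

daifogkem


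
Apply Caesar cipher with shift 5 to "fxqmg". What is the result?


Caesar cipher: shift "fxqmg" by 5
  'f' (pos 5) + 5 = pos 10 = 'k'
  'x' (pos 23) + 5 = pos 2 = 'c'
  'q' (pos 16) + 5 = pos 21 = 'v'
  'm' (pos 12) + 5 = pos 17 = 'r'
  'g' (pos 6) + 5 = pos 11 = 'l'
Result: kcvrl

kcvrl


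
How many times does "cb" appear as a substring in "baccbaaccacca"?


Searching for "cb" in "baccbaaccacca"
Scanning each position:
  Position 0: "ba" => no
  Position 1: "ac" => no
  Position 2: "cc" => no
  Position 3: "cb" => MATCH
  Position 4: "ba" => no
  Position 5: "aa" => no
  Position 6: "ac" => no
  Position 7: "cc" => no
  Position 8: "ca" => no
  Position 9: "ac" => no
  Position 10: "cc" => no
  Position 11: "ca" => no
Total occurrences: 1

1


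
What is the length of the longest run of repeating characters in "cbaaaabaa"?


Input: "cbaaaabaa"
Scanning for longest run:
  Position 1 ('b'): new char, reset run to 1
  Position 2 ('a'): new char, reset run to 1
  Position 3 ('a'): continues run of 'a', length=2
  Position 4 ('a'): continues run of 'a', length=3
  Position 5 ('a'): continues run of 'a', length=4
  Position 6 ('b'): new char, reset run to 1
  Position 7 ('a'): new char, reset run to 1
  Position 8 ('a'): continues run of 'a', length=2
Longest run: 'a' with length 4

4


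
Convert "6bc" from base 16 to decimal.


Input: "6bc" in base 16
Positional expansion:
  Digit '6' (value 6) x 16^2 = 1536
  Digit 'b' (value 11) x 16^1 = 176
  Digit 'c' (value 12) x 16^0 = 12
Sum = 1724

1724


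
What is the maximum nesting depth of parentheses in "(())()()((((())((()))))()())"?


Input: "(())()()((((())((()))))()())"
Tracking depth:
  Position 0 '(': depth becomes 1
  Position 1 '(': depth becomes 2
  Position 2 ')': depth becomes 1
  Position 3 ')': depth becomes 0
  Position 4 '(': depth becomes 1
  Position 5 ')': depth becomes 0
  Position 6 '(': depth becomes 1
  Position 7 ')': depth becomes 0
  Position 8 '(': depth becomes 1
  Position 9 '(': depth becomes 2
  Position 10 '(': depth becomes 3
  Position 11 '(': depth becomes 4
  Position 12 '(': depth becomes 5
  Position 13 ')': depth becomes 4
  Position 14 ')': depth becomes 3
  Position 15 '(': depth becomes 4
  Position 16 '(': depth becomes 5
  Position 17 '(': depth becomes 6
  Position 18 ')': depth becomes 5
  Position 19 ')': depth becomes 4
  Position 20 ')': depth becomes 3
  Position 21 ')': depth becomes 2
  Position 22 ')': depth becomes 1
  Position 23 '(': depth becomes 2
  Position 24 ')': depth becomes 1
  Position 25 '(': depth becomes 2
  Position 26 ')': depth becomes 1
  Position 27 ')': depth becomes 0
Maximum depth reached: 6

6


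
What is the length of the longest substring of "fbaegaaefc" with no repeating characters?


Input: "fbaegaaefc"
Sliding window (track last position of each char):
  Position 0 ('f'): window [0,0] length 1 -- new best
  Position 1 ('b'): window [0,1] length 2 -- new best
  Position 2 ('a'): window [0,2] length 3 -- new best
  Position 3 ('e'): window [0,3] length 4 -- new best
  Position 4 ('g'): window [0,4] length 5 -- new best
  Position 5 ('a'): repeat (last at 2), move window start to 3
  Position 5 ('a'): window [3,5] length 3
  Position 6 ('a'): repeat (last at 5), move window start to 6
  Position 6 ('a'): window [6,6] length 1
  Position 7 ('e'): window [6,7] length 2
  Position 8 ('f'): window [6,8] length 3
  Position 9 ('c'): window [6,9] length 4
Longest substring with no repeats: "fbaeg" with length 5

5


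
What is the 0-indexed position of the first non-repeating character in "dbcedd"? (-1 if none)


Input: dbcedd
Character frequencies:
  'b': 1
  'c': 1
  'd': 3
  'e': 1
Scanning left to right for freq == 1:
  Position 0 ('d'): freq=3, skip
  Position 1 ('b'): unique! => answer = 1

1


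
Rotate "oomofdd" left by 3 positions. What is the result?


Input: "oomofdd", rotate left by 3
First 3 characters: "oom"
Remaining characters: "ofdd"
Concatenate remaining + first: "ofdd" + "oom" = "ofddoom"

ofddoom


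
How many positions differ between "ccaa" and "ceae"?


Comparing "ccaa" and "ceae" position by position:
  Position 0: 'c' vs 'c' => same
  Position 1: 'c' vs 'e' => DIFFER
  Position 2: 'a' vs 'a' => same
  Position 3: 'a' vs 'e' => DIFFER
Positions that differ: 2

2


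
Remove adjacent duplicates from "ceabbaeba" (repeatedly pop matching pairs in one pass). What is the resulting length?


Input: ceabbaeba
Stack-based adjacent duplicate removal:
  Read 'c': push. Stack: c
  Read 'e': push. Stack: ce
  Read 'a': push. Stack: cea
  Read 'b': push. Stack: ceab
  Read 'b': matches stack top 'b' => pop. Stack: cea
  Read 'a': matches stack top 'a' => pop. Stack: ce
  Read 'e': matches stack top 'e' => pop. Stack: c
  Read 'b': push. Stack: cb
  Read 'a': push. Stack: cba
Final stack: "cba" (length 3)

3


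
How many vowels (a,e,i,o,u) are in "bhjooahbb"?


Input: bhjooahbb
Checking each character:
  'b' at position 0: consonant
  'h' at position 1: consonant
  'j' at position 2: consonant
  'o' at position 3: vowel (running total: 1)
  'o' at position 4: vowel (running total: 2)
  'a' at position 5: vowel (running total: 3)
  'h' at position 6: consonant
  'b' at position 7: consonant
  'b' at position 8: consonant
Total vowels: 3

3


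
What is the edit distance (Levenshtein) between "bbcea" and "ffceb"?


Computing edit distance: "bbcea" -> "ffceb"
DP table:
           f    f    c    e    b
      0    1    2    3    4    5
  b   1    1    2    3    4    4
  b   2    2    2    3    4    4
  c   3    3    3    2    3    4
  e   4    4    4    3    2    3
  a   5    5    5    4    3    3
Edit distance = dp[5][5] = 3

3


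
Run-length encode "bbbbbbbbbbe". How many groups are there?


Input: bbbbbbbbbbe
Scanning for consecutive runs:
  Group 1: 'b' x 10 (positions 0-9)
  Group 2: 'e' x 1 (positions 10-10)
Total groups: 2

2


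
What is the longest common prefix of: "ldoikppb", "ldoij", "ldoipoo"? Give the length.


Words: ldoikppb, ldoij, ldoipoo
  Position 0: all 'l' => match
  Position 1: all 'd' => match
  Position 2: all 'o' => match
  Position 3: all 'i' => match
  Position 4: ('k', 'j', 'p') => mismatch, stop
LCP = "ldoi" (length 4)

4


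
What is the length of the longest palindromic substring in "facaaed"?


Input: "facaaed"
Checking substrings for palindromes:
  [1:4] "aca" (len 3) => palindrome
  [3:5] "aa" (len 2) => palindrome
Longest palindromic substring: "aca" with length 3

3


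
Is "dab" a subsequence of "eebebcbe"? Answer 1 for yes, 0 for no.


Check if "dab" is a subsequence of "eebebcbe"
Greedy scan:
  Position 0 ('e'): no match needed
  Position 1 ('e'): no match needed
  Position 2 ('b'): no match needed
  Position 3 ('e'): no match needed
  Position 4 ('b'): no match needed
  Position 5 ('c'): no match needed
  Position 6 ('b'): no match needed
  Position 7 ('e'): no match needed
Only matched 0/3 characters => not a subsequence

0


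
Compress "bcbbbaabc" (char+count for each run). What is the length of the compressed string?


Input: bcbbbaabc
Runs:
  'b' x 1 => "b1"
  'c' x 1 => "c1"
  'b' x 3 => "b3"
  'a' x 2 => "a2"
  'b' x 1 => "b1"
  'c' x 1 => "c1"
Compressed: "b1c1b3a2b1c1"
Compressed length: 12

12


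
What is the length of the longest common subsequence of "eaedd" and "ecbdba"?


LCS of "eaedd" and "ecbdba"
DP table:
           e    c    b    d    b    a
      0    0    0    0    0    0    0
  e   0    1    1    1    1    1    1
  a   0    1    1    1    1    1    2
  e   0    1    1    1    1    1    2
  d   0    1    1    1    2    2    2
  d   0    1    1    1    2    2    2
LCS length = dp[5][6] = 2

2


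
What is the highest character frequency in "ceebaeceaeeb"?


Input: ceebaeceaeeb
Character counts:
  'a': 2
  'b': 2
  'c': 2
  'e': 6
Maximum frequency: 6

6


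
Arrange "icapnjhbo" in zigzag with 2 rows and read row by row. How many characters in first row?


Zigzag "icapnjhbo" into 2 rows:
Placing characters:
  'i' => row 0
  'c' => row 1
  'a' => row 0
  'p' => row 1
  'n' => row 0
  'j' => row 1
  'h' => row 0
  'b' => row 1
  'o' => row 0
Rows:
  Row 0: "ianho"
  Row 1: "cpjb"
First row length: 5

5


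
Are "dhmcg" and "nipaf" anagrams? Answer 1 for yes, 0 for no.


Strings: "dhmcg", "nipaf"
Sorted first:  cdghm
Sorted second: afinp
Differ at position 0: 'c' vs 'a' => not anagrams

0


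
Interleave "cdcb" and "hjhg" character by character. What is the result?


Interleaving "cdcb" and "hjhg":
  Position 0: 'c' from first, 'h' from second => "ch"
  Position 1: 'd' from first, 'j' from second => "dj"
  Position 2: 'c' from first, 'h' from second => "ch"
  Position 3: 'b' from first, 'g' from second => "bg"
Result: chdjchbg

chdjchbg


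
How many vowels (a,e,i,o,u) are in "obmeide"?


Input: obmeide
Checking each character:
  'o' at position 0: vowel (running total: 1)
  'b' at position 1: consonant
  'm' at position 2: consonant
  'e' at position 3: vowel (running total: 2)
  'i' at position 4: vowel (running total: 3)
  'd' at position 5: consonant
  'e' at position 6: vowel (running total: 4)
Total vowels: 4

4


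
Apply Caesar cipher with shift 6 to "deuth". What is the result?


Caesar cipher: shift "deuth" by 6
  'd' (pos 3) + 6 = pos 9 = 'j'
  'e' (pos 4) + 6 = pos 10 = 'k'
  'u' (pos 20) + 6 = pos 0 = 'a'
  't' (pos 19) + 6 = pos 25 = 'z'
  'h' (pos 7) + 6 = pos 13 = 'n'
Result: jkazn

jkazn


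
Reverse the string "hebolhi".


Input: hebolhi
Reading characters right to left:
  Position 6: 'i'
  Position 5: 'h'
  Position 4: 'l'
  Position 3: 'o'
  Position 2: 'b'
  Position 1: 'e'
  Position 0: 'h'
Reversed: ihlobeh

ihlobeh


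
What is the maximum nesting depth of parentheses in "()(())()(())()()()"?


Input: "()(())()(())()()()"
Tracking depth:
  Position 0 '(': depth becomes 1
  Position 1 ')': depth becomes 0
  Position 2 '(': depth becomes 1
  Position 3 '(': depth becomes 2
  Position 4 ')': depth becomes 1
  Position 5 ')': depth becomes 0
  Position 6 '(': depth becomes 1
  Position 7 ')': depth becomes 0
  Position 8 '(': depth becomes 1
  Position 9 '(': depth becomes 2
  Position 10 ')': depth becomes 1
  Position 11 ')': depth becomes 0
  Position 12 '(': depth becomes 1
  Position 13 ')': depth becomes 0
  Position 14 '(': depth becomes 1
  Position 15 ')': depth becomes 0
  Position 16 '(': depth becomes 1
  Position 17 ')': depth becomes 0
Maximum depth reached: 2

2


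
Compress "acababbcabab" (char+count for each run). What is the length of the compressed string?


Input: acababbcabab
Runs:
  'a' x 1 => "a1"
  'c' x 1 => "c1"
  'a' x 1 => "a1"
  'b' x 1 => "b1"
  'a' x 1 => "a1"
  'b' x 2 => "b2"
  'c' x 1 => "c1"
  'a' x 1 => "a1"
  'b' x 1 => "b1"
  'a' x 1 => "a1"
  'b' x 1 => "b1"
Compressed: "a1c1a1b1a1b2c1a1b1a1b1"
Compressed length: 22

22


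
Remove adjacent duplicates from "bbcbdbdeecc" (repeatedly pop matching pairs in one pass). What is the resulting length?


Input: bbcbdbdeecc
Stack-based adjacent duplicate removal:
  Read 'b': push. Stack: b
  Read 'b': matches stack top 'b' => pop. Stack: (empty)
  Read 'c': push. Stack: c
  Read 'b': push. Stack: cb
  Read 'd': push. Stack: cbd
  Read 'b': push. Stack: cbdb
  Read 'd': push. Stack: cbdbd
  Read 'e': push. Stack: cbdbde
  Read 'e': matches stack top 'e' => pop. Stack: cbdbd
  Read 'c': push. Stack: cbdbdc
  Read 'c': matches stack top 'c' => pop. Stack: cbdbd
Final stack: "cbdbd" (length 5)

5


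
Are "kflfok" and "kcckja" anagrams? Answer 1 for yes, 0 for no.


Strings: "kflfok", "kcckja"
Sorted first:  ffkklo
Sorted second: accjkk
Differ at position 0: 'f' vs 'a' => not anagrams

0


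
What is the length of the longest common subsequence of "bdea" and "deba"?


LCS of "bdea" and "deba"
DP table:
           d    e    b    a
      0    0    0    0    0
  b   0    0    0    1    1
  d   0    1    1    1    1
  e   0    1    2    2    2
  a   0    1    2    2    3
LCS length = dp[4][4] = 3

3


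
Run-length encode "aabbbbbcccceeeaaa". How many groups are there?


Input: aabbbbbcccceeeaaa
Scanning for consecutive runs:
  Group 1: 'a' x 2 (positions 0-1)
  Group 2: 'b' x 5 (positions 2-6)
  Group 3: 'c' x 4 (positions 7-10)
  Group 4: 'e' x 3 (positions 11-13)
  Group 5: 'a' x 3 (positions 14-16)
Total groups: 5

5


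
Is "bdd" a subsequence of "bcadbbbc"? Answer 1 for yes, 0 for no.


Check if "bdd" is a subsequence of "bcadbbbc"
Greedy scan:
  Position 0 ('b'): matches sub[0] = 'b'
  Position 1 ('c'): no match needed
  Position 2 ('a'): no match needed
  Position 3 ('d'): matches sub[1] = 'd'
  Position 4 ('b'): no match needed
  Position 5 ('b'): no match needed
  Position 6 ('b'): no match needed
  Position 7 ('c'): no match needed
Only matched 2/3 characters => not a subsequence

0


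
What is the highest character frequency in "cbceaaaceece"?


Input: cbceaaaceece
Character counts:
  'a': 3
  'b': 1
  'c': 4
  'e': 4
Maximum frequency: 4

4


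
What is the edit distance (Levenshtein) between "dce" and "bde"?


Computing edit distance: "dce" -> "bde"
DP table:
           b    d    e
      0    1    2    3
  d   1    1    1    2
  c   2    2    2    2
  e   3    3    3    2
Edit distance = dp[3][3] = 2

2


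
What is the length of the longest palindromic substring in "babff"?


Input: "babff"
Checking substrings for palindromes:
  [0:3] "bab" (len 3) => palindrome
  [3:5] "ff" (len 2) => palindrome
Longest palindromic substring: "bab" with length 3

3


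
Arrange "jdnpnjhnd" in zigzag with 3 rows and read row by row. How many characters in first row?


Zigzag "jdnpnjhnd" into 3 rows:
Placing characters:
  'j' => row 0
  'd' => row 1
  'n' => row 2
  'p' => row 1
  'n' => row 0
  'j' => row 1
  'h' => row 2
  'n' => row 1
  'd' => row 0
Rows:
  Row 0: "jnd"
  Row 1: "dpjn"
  Row 2: "nh"
First row length: 3

3


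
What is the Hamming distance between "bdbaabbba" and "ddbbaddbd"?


Comparing "bdbaabbba" and "ddbbaddbd" position by position:
  Position 0: 'b' vs 'd' => differ
  Position 1: 'd' vs 'd' => same
  Position 2: 'b' vs 'b' => same
  Position 3: 'a' vs 'b' => differ
  Position 4: 'a' vs 'a' => same
  Position 5: 'b' vs 'd' => differ
  Position 6: 'b' vs 'd' => differ
  Position 7: 'b' vs 'b' => same
  Position 8: 'a' vs 'd' => differ
Total differences (Hamming distance): 5

5


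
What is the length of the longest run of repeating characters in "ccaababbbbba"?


Input: "ccaababbbbba"
Scanning for longest run:
  Position 1 ('c'): continues run of 'c', length=2
  Position 2 ('a'): new char, reset run to 1
  Position 3 ('a'): continues run of 'a', length=2
  Position 4 ('b'): new char, reset run to 1
  Position 5 ('a'): new char, reset run to 1
  Position 6 ('b'): new char, reset run to 1
  Position 7 ('b'): continues run of 'b', length=2
  Position 8 ('b'): continues run of 'b', length=3
  Position 9 ('b'): continues run of 'b', length=4
  Position 10 ('b'): continues run of 'b', length=5
  Position 11 ('a'): new char, reset run to 1
Longest run: 'b' with length 5

5


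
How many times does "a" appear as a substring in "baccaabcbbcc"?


Searching for "a" in "baccaabcbbcc"
Scanning each position:
  Position 0: "b" => no
  Position 1: "a" => MATCH
  Position 2: "c" => no
  Position 3: "c" => no
  Position 4: "a" => MATCH
  Position 5: "a" => MATCH
  Position 6: "b" => no
  Position 7: "c" => no
  Position 8: "b" => no
  Position 9: "b" => no
  Position 10: "c" => no
  Position 11: "c" => no
Total occurrences: 3

3


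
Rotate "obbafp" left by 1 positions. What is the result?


Input: "obbafp", rotate left by 1
First 1 characters: "o"
Remaining characters: "bbafp"
Concatenate remaining + first: "bbafp" + "o" = "bbafpo"

bbafpo


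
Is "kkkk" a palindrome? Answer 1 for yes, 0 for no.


Input: kkkk
Reversed: kkkk
  Compare pos 0 ('k') with pos 3 ('k'): match
  Compare pos 1 ('k') with pos 2 ('k'): match
Result: palindrome

1


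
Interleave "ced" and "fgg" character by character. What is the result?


Interleaving "ced" and "fgg":
  Position 0: 'c' from first, 'f' from second => "cf"
  Position 1: 'e' from first, 'g' from second => "eg"
  Position 2: 'd' from first, 'g' from second => "dg"
Result: cfegdg

cfegdg


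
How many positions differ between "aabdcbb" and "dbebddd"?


Comparing "aabdcbb" and "dbebddd" position by position:
  Position 0: 'a' vs 'd' => DIFFER
  Position 1: 'a' vs 'b' => DIFFER
  Position 2: 'b' vs 'e' => DIFFER
  Position 3: 'd' vs 'b' => DIFFER
  Position 4: 'c' vs 'd' => DIFFER
  Position 5: 'b' vs 'd' => DIFFER
  Position 6: 'b' vs 'd' => DIFFER
Positions that differ: 7

7


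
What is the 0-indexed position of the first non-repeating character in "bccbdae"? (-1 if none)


Input: bccbdae
Character frequencies:
  'a': 1
  'b': 2
  'c': 2
  'd': 1
  'e': 1
Scanning left to right for freq == 1:
  Position 0 ('b'): freq=2, skip
  Position 1 ('c'): freq=2, skip
  Position 2 ('c'): freq=2, skip
  Position 3 ('b'): freq=2, skip
  Position 4 ('d'): unique! => answer = 4

4


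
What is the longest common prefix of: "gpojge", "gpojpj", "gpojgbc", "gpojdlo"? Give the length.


Words: gpojge, gpojpj, gpojgbc, gpojdlo
  Position 0: all 'g' => match
  Position 1: all 'p' => match
  Position 2: all 'o' => match
  Position 3: all 'j' => match
  Position 4: ('g', 'p', 'g', 'd') => mismatch, stop
LCP = "gpoj" (length 4)

4


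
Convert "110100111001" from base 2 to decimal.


Input: "110100111001" in base 2
Positional expansion:
  Digit '1' (value 1) x 2^11 = 2048
  Digit '1' (value 1) x 2^10 = 1024
  Digit '0' (value 0) x 2^9 = 0
  Digit '1' (value 1) x 2^8 = 256
  Digit '0' (value 0) x 2^7 = 0
  Digit '0' (value 0) x 2^6 = 0
  Digit '1' (value 1) x 2^5 = 32
  Digit '1' (value 1) x 2^4 = 16
  Digit '1' (value 1) x 2^3 = 8
  Digit '0' (value 0) x 2^2 = 0
  Digit '0' (value 0) x 2^1 = 0
  Digit '1' (value 1) x 2^0 = 1
Sum = 3385

3385


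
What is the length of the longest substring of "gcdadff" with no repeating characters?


Input: "gcdadff"
Sliding window (track last position of each char):
  Position 0 ('g'): window [0,0] length 1 -- new best
  Position 1 ('c'): window [0,1] length 2 -- new best
  Position 2 ('d'): window [0,2] length 3 -- new best
  Position 3 ('a'): window [0,3] length 4 -- new best
  Position 4 ('d'): repeat (last at 2), move window start to 3
  Position 4 ('d'): window [3,4] length 2
  Position 5 ('f'): window [3,5] length 3
  Position 6 ('f'): repeat (last at 5), move window start to 6
  Position 6 ('f'): window [6,6] length 1
Longest substring with no repeats: "gcda" with length 4

4


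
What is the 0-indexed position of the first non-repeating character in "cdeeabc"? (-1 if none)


Input: cdeeabc
Character frequencies:
  'a': 1
  'b': 1
  'c': 2
  'd': 1
  'e': 2
Scanning left to right for freq == 1:
  Position 0 ('c'): freq=2, skip
  Position 1 ('d'): unique! => answer = 1

1


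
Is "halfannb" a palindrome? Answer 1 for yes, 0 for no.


Input: halfannb
Reversed: bnnaflah
  Compare pos 0 ('h') with pos 7 ('b'): MISMATCH
  Compare pos 1 ('a') with pos 6 ('n'): MISMATCH
  Compare pos 2 ('l') with pos 5 ('n'): MISMATCH
  Compare pos 3 ('f') with pos 4 ('a'): MISMATCH
Result: not a palindrome

0


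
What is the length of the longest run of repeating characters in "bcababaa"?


Input: "bcababaa"
Scanning for longest run:
  Position 1 ('c'): new char, reset run to 1
  Position 2 ('a'): new char, reset run to 1
  Position 3 ('b'): new char, reset run to 1
  Position 4 ('a'): new char, reset run to 1
  Position 5 ('b'): new char, reset run to 1
  Position 6 ('a'): new char, reset run to 1
  Position 7 ('a'): continues run of 'a', length=2
Longest run: 'a' with length 2

2


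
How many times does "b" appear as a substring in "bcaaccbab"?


Searching for "b" in "bcaaccbab"
Scanning each position:
  Position 0: "b" => MATCH
  Position 1: "c" => no
  Position 2: "a" => no
  Position 3: "a" => no
  Position 4: "c" => no
  Position 5: "c" => no
  Position 6: "b" => MATCH
  Position 7: "a" => no
  Position 8: "b" => MATCH
Total occurrences: 3

3


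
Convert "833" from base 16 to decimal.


Input: "833" in base 16
Positional expansion:
  Digit '8' (value 8) x 16^2 = 2048
  Digit '3' (value 3) x 16^1 = 48
  Digit '3' (value 3) x 16^0 = 3
Sum = 2099

2099


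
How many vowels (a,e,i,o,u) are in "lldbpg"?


Input: lldbpg
Checking each character:
  'l' at position 0: consonant
  'l' at position 1: consonant
  'd' at position 2: consonant
  'b' at position 3: consonant
  'p' at position 4: consonant
  'g' at position 5: consonant
Total vowels: 0

0


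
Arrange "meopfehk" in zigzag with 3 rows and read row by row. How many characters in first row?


Zigzag "meopfehk" into 3 rows:
Placing characters:
  'm' => row 0
  'e' => row 1
  'o' => row 2
  'p' => row 1
  'f' => row 0
  'e' => row 1
  'h' => row 2
  'k' => row 1
Rows:
  Row 0: "mf"
  Row 1: "epek"
  Row 2: "oh"
First row length: 2

2


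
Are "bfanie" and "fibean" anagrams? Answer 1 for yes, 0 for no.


Strings: "bfanie", "fibean"
Sorted first:  abefin
Sorted second: abefin
Sorted forms match => anagrams

1


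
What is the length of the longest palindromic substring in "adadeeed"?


Input: "adadeeed"
Checking substrings for palindromes:
  [3:8] "deeed" (len 5) => palindrome
  [0:3] "ada" (len 3) => palindrome
  [1:4] "dad" (len 3) => palindrome
  [4:7] "eee" (len 3) => palindrome
  [4:6] "ee" (len 2) => palindrome
  [5:7] "ee" (len 2) => palindrome
Longest palindromic substring: "deeed" with length 5

5


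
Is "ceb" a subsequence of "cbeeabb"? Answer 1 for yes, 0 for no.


Check if "ceb" is a subsequence of "cbeeabb"
Greedy scan:
  Position 0 ('c'): matches sub[0] = 'c'
  Position 1 ('b'): no match needed
  Position 2 ('e'): matches sub[1] = 'e'
  Position 3 ('e'): no match needed
  Position 4 ('a'): no match needed
  Position 5 ('b'): matches sub[2] = 'b'
  Position 6 ('b'): no match needed
All 3 characters matched => is a subsequence

1


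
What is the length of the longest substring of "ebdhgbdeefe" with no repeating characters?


Input: "ebdhgbdeefe"
Sliding window (track last position of each char):
  Position 0 ('e'): window [0,0] length 1 -- new best
  Position 1 ('b'): window [0,1] length 2 -- new best
  Position 2 ('d'): window [0,2] length 3 -- new best
  Position 3 ('h'): window [0,3] length 4 -- new best
  Position 4 ('g'): window [0,4] length 5 -- new best
  Position 5 ('b'): repeat (last at 1), move window start to 2
  Position 5 ('b'): window [2,5] length 4
  Position 6 ('d'): repeat (last at 2), move window start to 3
  Position 6 ('d'): window [3,6] length 4
  Position 7 ('e'): window [3,7] length 5
  Position 8 ('e'): repeat (last at 7), move window start to 8
  Position 8 ('e'): window [8,8] length 1
  Position 9 ('f'): window [8,9] length 2
  Position 10 ('e'): repeat (last at 8), move window start to 9
  Position 10 ('e'): window [9,10] length 2
Longest substring with no repeats: "ebdhg" with length 5

5


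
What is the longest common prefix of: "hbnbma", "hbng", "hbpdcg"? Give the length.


Words: hbnbma, hbng, hbpdcg
  Position 0: all 'h' => match
  Position 1: all 'b' => match
  Position 2: ('n', 'n', 'p') => mismatch, stop
LCP = "hb" (length 2)

2
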